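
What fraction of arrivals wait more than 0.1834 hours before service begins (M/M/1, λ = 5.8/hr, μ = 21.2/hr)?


ρ = 5.8/21.2 = 0.2736
P(Wq > t) = ρ·e^{−(μ−λ)t} = 0.2736·e^{−2.8244}
= 0.2736·0.059347 = 0.016236

Final: 0.016236


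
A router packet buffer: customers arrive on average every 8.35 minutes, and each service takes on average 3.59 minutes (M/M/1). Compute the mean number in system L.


λ = 60/8.35 = 7.1856 /hr
μ = 60/3.59 = 16.7131 /hr
ρ = λ/μ = 7.1856/16.7131 = 0.4299
L = ρ/(1−ρ) = 0.4299/0.5701 = 0.7542

Final: 0.7542


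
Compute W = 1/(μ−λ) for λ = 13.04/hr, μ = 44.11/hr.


W = 1/(μ−λ) = 1/(44.11 − 13.04) = 1/31.07 = 0.03219 hr

Final: 0.03219 hr


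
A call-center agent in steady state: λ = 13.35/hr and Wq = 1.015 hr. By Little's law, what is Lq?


Lq = λWq = 13.35·1.015 = 13.5502

Final: 13.5502


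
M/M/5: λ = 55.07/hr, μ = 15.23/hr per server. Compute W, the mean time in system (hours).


a = 3.6159; ρ = 0.7232; P₀ = 0.022340
Lq = P₀·a^c·ρ/(c!(1−ρ)²) = 1.08597
Wq = Lq/λ = 1.08597/55.07 = 0.01972 hr
W = Wq + 1/μ = 0.01972 + 0.06566 = 0.08538 hr

Final: 0.08538 hr


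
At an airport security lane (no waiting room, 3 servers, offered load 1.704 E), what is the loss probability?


B(c,a) = (a^c/c!) / Σ_{k=0}^{c} a^k/k!
a^3/3! = 0.824627
Σ terms (k=0..3): 1.00000 + 1.70400 + 1.45181 + 0.82463 = 4.980435
B = 0.824627/4.980435 = 0.165573

Final: 0.165573


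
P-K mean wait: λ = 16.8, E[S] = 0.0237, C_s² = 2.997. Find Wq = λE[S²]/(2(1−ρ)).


ρ = λ·E[S] = 16.8·0.0237 = 0.3982
E[S²] = E[S]²(1+C_s²) = 0.0237²·(1+2.997) = 0.002245
Wq = λ·E[S²]/(2(1−ρ)) = 16.8·0.002245/(2·0.6018) = 0.03133 hr

Final: 0.03133 hr


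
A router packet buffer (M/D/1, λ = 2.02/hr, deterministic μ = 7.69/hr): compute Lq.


ρ = 2.02/7.69 = 0.2627
M/D/1: Lq = ρ²/(2(1−ρ)) = 0.06900/(2·0.7373) = 0.04679

Final: 0.04679


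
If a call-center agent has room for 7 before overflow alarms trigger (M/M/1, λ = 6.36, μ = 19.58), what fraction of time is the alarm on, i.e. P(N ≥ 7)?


ρ = 6.36/19.58 = 0.3248
P(N ≥ n) = ρ^n = 0.3248^7 = 0.0003815

Final: 0.0003815


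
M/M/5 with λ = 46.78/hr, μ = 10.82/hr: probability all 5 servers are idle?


a = λ/μ = 46.78/10.82 = 4.3235; ρ = a/c = 0.8647
Σ_{k=0}^{4} a^k/k! (terms k=0..4) = 1.00000 + 4.32348 + 9.34622 + 13.46938 + 14.55863 = 42.69771
Tail: a^5/(5!(1−ρ)) = 1510.65323/(120·0.1353) = 93.04000
P₀ = 1/(42.69771 + 93.04000) = 1/135.73771 = 0.007367

Final: 0.007367


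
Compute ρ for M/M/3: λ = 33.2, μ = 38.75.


ρ = λ/(cμ) = 33.2/(3·38.75) = 33.2/116.25 = 0.2856

Final: 0.2856


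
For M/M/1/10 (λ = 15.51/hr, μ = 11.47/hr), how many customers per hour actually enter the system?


ρ = 1.3522; P_K = (1−ρ)ρ^10/(1−ρ^11) = 0.270255
λ_eff = λ(1 − P_K) = 15.51·(1 − 0.270255) = 15.51·0.729745 = 11.3183 /hr

Final: 11.3183 /hr


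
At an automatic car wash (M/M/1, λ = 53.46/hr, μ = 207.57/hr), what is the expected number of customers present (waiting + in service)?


ρ = λ/μ = 53.46/207.57 = 0.2576
L = ρ/(1−ρ) = 0.2576/(1 − 0.2576) = 0.2576/0.7424 = 0.3469

Final: 0.3469


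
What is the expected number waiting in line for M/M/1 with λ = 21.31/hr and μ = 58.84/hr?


ρ = 21.31/58.84 = 0.3622
Lq = ρ²/(1−ρ) = 0.1312/0.6378 = 0.2056

Final: 0.2056


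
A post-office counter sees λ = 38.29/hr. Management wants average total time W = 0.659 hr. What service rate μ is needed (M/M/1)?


W = 1/(μ−λ) ⇒ μ − λ = 1/W = 1/0.659 = 1.5175
μ = λ + 1/W = 38.29 + 1.5175 = 39.8075 per hr

Final: 39.8075 /hr


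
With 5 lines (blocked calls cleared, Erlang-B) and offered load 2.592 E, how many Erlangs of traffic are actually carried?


B(5,2.592) = 0.076713 (Erlang-B)
Carried load = a(1 − B) = 2.592·(1 − 0.076713) = 2.592·0.923287 = 2.3932 E

Final: 2.3932 Erlangs


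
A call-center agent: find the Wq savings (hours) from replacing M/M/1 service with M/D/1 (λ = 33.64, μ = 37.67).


ρ = 33.64/37.67 = 0.8930
Wq(M/M/1) = ρ/(μ−λ) = 0.8930/4.03 = 0.22159 hr
Wq(M/D/1) = ρ/(2(μ−λ)) = 0.11080 hr
Savings = 0.22159 − 0.11080 = 0.11080 hr

Final: 0.11080 hr


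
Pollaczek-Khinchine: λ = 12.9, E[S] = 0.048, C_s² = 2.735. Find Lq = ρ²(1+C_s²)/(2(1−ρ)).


ρ = λ·E[S] = 12.9·0.048 = 0.6192
Lq = ρ²(1+C_s²)/(2(1−ρ)) = 0.3834·(1+2.735)/(2·0.3808)
= 0.3834·3.7350/0.7616 = 1.88029

Final: 1.88029


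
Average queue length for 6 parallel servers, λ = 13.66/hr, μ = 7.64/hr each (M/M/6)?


a = λ/μ = 1.7880; ρ = a/6 = 0.2980
P₀ = 0.167177
Lq = P₀·a^c·ρ / (c!·(1−ρ)²) = 0.167177·32.66962·0.2980/(720·0.49281)
= 0.004587

Final: 0.004587


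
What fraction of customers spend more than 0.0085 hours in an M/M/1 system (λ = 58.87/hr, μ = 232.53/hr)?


W ~ Exponential(μ−λ) for M/M/1.
μ − λ = 232.53 − 58.87 = 173.6600
P(W > t) = e^{−(μ−λ)t} = e^{−1.4761} = 0.228525

Final: 0.228525


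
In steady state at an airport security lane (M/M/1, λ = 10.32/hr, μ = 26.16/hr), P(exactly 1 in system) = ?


ρ = 10.32/26.16 = 0.3945
P_n = (1−ρ)·ρ^n = (1 − 0.3945)·0.3945^1 = 0.6055·0.394495 = 0.238869

Final: 0.238869


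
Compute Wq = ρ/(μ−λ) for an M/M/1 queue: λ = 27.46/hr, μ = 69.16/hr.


ρ = 27.46/69.16 = 0.3971
Wq = ρ/(μ−λ) = 0.3971/(69.16 − 27.46) = 0.3971/41.70 = 0.009522 hr

Final: 0.009522 hr


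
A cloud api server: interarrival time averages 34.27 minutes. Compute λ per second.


λ = 1/(interarrival time) in consistent units.
1 second = 0.0166667 min, so λ = 0.0166667/34.27 = 0.0004863 per second

Final: 0.0004863 /sec


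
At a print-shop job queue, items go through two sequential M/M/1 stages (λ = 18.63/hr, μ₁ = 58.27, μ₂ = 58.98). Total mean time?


Each node sees arrival rate λ = 18.63/hr (tandem ⇒ throughput preserved).
W₁ = 1/(μ₁−λ) = 1/(58.27−18.63) = 0.02523 hr
W₂ = 1/(μ₂−λ) = 1/(58.98−18.63) = 0.02478 hr
W_total = W₁ + W₂ = 0.02523 + 0.02478 = 0.05001 hr

Final: 0.05001 hr


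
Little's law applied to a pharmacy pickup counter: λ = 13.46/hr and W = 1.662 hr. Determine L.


L = λW = 13.46·1.662 = 22.3705

Final: 22.3705


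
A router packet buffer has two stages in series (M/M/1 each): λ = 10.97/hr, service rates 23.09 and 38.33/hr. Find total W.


Each node sees arrival rate λ = 10.97/hr (tandem ⇒ throughput preserved).
W₁ = 1/(μ₁−λ) = 1/(23.09−10.97) = 0.08251 hr
W₂ = 1/(μ₂−λ) = 1/(38.33−10.97) = 0.03655 hr
W_total = W₁ + W₂ = 0.08251 + 0.03655 = 0.11906 hr

Final: 0.11906 hr


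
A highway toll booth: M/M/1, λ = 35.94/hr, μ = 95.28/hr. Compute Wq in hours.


ρ = 35.94/95.28 = 0.3772
Wq = ρ/(μ−λ) = 0.3772/(95.28 − 35.94) = 0.3772/59.34 = 0.006357 hr

Final: 0.006357 hr


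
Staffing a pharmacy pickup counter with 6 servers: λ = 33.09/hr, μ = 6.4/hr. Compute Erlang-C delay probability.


a = λ/μ = 5.1703; ρ = a/6 = 0.8617
P₀ = 0.003390 (from M/M/c formula)
C(c,a) = [a^c/(c!(1−ρ))]·P₀ = [19102.96408/(720·0.1383)]·0.003390
= 191.86907·0.003390 = 0.650391

Final: 0.650391


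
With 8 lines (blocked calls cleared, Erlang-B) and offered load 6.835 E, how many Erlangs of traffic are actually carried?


B(8,6.835) = 0.169328 (Erlang-B)
Carried load = a(1 − B) = 6.835·(1 − 0.169328) = 6.835·0.830672 = 5.6776 E

Final: 5.6776 Erlangs


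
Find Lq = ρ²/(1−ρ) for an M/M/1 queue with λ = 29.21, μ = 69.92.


ρ = 29.21/69.92 = 0.4178
Lq = ρ²/(1−ρ) = 0.1745/0.5822 = 0.2998

Final: 0.2998


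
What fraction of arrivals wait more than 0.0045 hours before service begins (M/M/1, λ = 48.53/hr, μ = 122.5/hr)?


ρ = 48.53/122.5 = 0.3962
P(Wq > t) = ρ·e^{−(μ−λ)t} = 0.3962·e^{−0.3329}
= 0.3962·0.716867 = 0.283996

Final: 0.283996


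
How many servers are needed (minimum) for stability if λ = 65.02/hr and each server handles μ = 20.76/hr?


Stability requires cμ > λ ⇔ c > λ/μ.
λ/μ = 65.02/20.76 = 3.1320
Minimum integer c = ⌊3.1320⌋ + 1 = 4
Check: 4·20.76 = 83.04 > 65.02, while 3·20.76 = 62.28 ≤ 65.02

Final: 4 servers


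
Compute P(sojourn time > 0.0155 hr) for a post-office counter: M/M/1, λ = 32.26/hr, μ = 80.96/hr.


W ~ Exponential(μ−λ) for M/M/1.
μ − λ = 80.96 − 32.26 = 48.7000
P(W > t) = e^{−(μ−λ)t} = e^{−0.7548} = 0.470081

Final: 0.470081


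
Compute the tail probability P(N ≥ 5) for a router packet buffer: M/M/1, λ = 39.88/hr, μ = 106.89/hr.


ρ = 39.88/106.89 = 0.3731
P(N ≥ n) = ρ^n = 0.3731^5 = 0.007229

Final: 0.007229


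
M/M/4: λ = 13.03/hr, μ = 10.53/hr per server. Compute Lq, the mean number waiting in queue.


a = λ/μ = 1.2374; ρ = a/4 = 0.3094
P₀ = 0.288996
Lq = P₀·a^c·ρ / (c!·(1−ρ)²) = 0.288996·2.34458·0.3094/(24·0.47699)
= 0.01831

Final: 0.01831


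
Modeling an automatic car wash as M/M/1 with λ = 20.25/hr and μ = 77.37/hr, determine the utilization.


ρ = λ/μ = 20.25/77.37 = 0.2617

Final: 0.2617


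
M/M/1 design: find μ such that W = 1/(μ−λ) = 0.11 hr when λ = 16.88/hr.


W = 1/(μ−λ) ⇒ μ − λ = 1/W = 1/0.11 = 9.0909
μ = λ + 1/W = 16.88 + 9.0909 = 25.9709 per hr

Final: 25.9709 /hr


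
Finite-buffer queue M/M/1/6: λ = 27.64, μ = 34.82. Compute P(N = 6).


ρ = λ/μ = 27.64/34.82 = 0.7938
P_K = (1−ρ)ρ^K/(1−ρ^(K+1)) = (0.2062·0.250182)/(1 − 0.198593)
= 0.051588/0.801407 = 0.064372

Final: 0.064372


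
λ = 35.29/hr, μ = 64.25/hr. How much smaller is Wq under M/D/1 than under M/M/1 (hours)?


ρ = 35.29/64.25 = 0.5493
Wq(M/M/1) = ρ/(μ−λ) = 0.5493/28.96 = 0.01897 hr
Wq(M/D/1) = ρ/(2(μ−λ)) = 0.009483 hr
Savings = 0.01897 − 0.009483 = 0.009483 hr

Final: 0.009483 hr


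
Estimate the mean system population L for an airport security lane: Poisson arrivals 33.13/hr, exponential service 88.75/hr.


ρ = λ/μ = 33.13/88.75 = 0.3733
L = ρ/(1−ρ) = 0.3733/(1 − 0.3733) = 0.3733/0.6267 = 0.5956

Final: 0.5956


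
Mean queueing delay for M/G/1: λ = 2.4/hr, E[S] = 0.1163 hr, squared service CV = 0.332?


ρ = λ·E[S] = 2.4·0.1163 = 0.2791
E[S²] = E[S]²(1+C_s²) = 0.1163²·(1+0.332) = 0.018016
Wq = λ·E[S²]/(2(1−ρ)) = 2.4·0.018016/(2·0.7209) = 0.02999 hr

Final: 0.02999 hr


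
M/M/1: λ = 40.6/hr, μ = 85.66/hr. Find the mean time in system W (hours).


W = 1/(μ−λ) = 1/(85.66 − 40.6) = 1/45.06 = 0.02219 hr

Final: 0.02219 hr


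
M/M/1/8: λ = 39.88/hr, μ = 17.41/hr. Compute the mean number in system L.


ρ = 39.88/17.41 = 2.2906
L = ρ[1 − (K+1)ρ^K + Kρ^(K+1)] / [(1−ρ)(1−ρ^(K+1))]
Numerator: 2.2906·(1 − 9·757.968274 + 8·1736.230602) = 16192.815525
Denominator: (-1.2906)·(-1735.230602) = 2239.553799
L = 16192.815525/2239.553799 = 7.2304

Final: 7.2304


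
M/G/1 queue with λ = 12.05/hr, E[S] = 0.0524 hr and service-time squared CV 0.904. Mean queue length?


ρ = λ·E[S] = 12.05·0.0524 = 0.6314
Lq = ρ²(1+C_s²)/(2(1−ρ)) = 0.3987·(1+0.904)/(2·0.3686)
= 0.3987·1.9040/0.7372 = 1.02977

Final: 1.02977


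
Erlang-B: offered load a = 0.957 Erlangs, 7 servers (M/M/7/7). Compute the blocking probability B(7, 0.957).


B(c,a) = (a^c/c!) / Σ_{k=0}^{c} a^k/k!
a^7/7! = 0.0001459
Σ terms (k=0..7): 1.00000 + 0.95700 + 0.45792 + 0.14608 + 0.03495 + 0.006689 + 0.001067 + 0.0001459 = 2.603854
B = 0.0001459/2.603854 = 0.00005602

Final: 0.00005602


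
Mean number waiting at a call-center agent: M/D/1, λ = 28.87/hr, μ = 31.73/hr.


ρ = 28.87/31.73 = 0.9099
M/D/1: Lq = ρ²/(2(1−ρ)) = 0.8279/(2·0.09014) = 4.59227

Final: 4.59227


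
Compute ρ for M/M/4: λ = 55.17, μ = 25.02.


ρ = λ/(cμ) = 55.17/(4·25.02) = 55.17/100.08 = 0.5513

Final: 0.5513


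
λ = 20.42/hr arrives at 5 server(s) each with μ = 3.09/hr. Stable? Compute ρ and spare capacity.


Total capacity cμ = 5·3.09 = 15.45/hr
ρ = λ/(cμ) = 20.42/15.45 = 1.3217
Stable ⇔ ρ < 1: NO
Spare capacity = cμ − λ = 15.45 − 20.42 = -4.97/hr

Final: ρ = 1.3217; unstable; margin = -4.97/hr


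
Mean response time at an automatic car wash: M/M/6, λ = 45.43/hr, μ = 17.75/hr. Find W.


a = 2.5594; ρ = 0.4266; P₀ = 0.076845
Lq = P₀·a^c·ρ/(c!(1−ρ)²) = 0.03892
Wq = Lq/λ = 0.03892/45.43 = 0.0008567 hr
W = Wq + 1/μ = 0.0008567 + 0.05634 = 0.05719 hr

Final: 0.05719 hr


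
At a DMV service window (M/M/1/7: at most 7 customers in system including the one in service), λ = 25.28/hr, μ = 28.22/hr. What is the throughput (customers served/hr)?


ρ = 0.8958; P_K = (1−ρ)ρ^7/(1−ρ^8) = 0.082408
λ_eff = λ(1 − P_K) = 25.28·(1 − 0.082408) = 25.28·0.917592 = 23.1967 /hr

Final: 23.1967 /hr


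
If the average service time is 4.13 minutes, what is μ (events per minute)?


μ = 1/(service time) in consistent units.
1 minute = 1 min, so μ = 1/4.13 = 0.2421 per minute

Final: 0.2421 /min


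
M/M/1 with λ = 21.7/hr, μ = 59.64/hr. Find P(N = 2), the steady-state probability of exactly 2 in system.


ρ = 21.7/59.64 = 0.3638
P_n = (1−ρ)·ρ^n = (1 − 0.3638)·0.3638^2 = 0.6362·0.132387 = 0.084218

Final: 0.084218


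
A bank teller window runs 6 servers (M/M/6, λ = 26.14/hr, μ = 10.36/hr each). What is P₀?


a = λ/μ = 26.14/10.36 = 2.5232; ρ = a/c = 0.4205
Σ_{k=0}^{5} a^k/k! (terms k=0..5) = 1.00000 + 2.52317 + 3.18318 + 2.67723 + 1.68878 + 0.85221 = 11.92457
Tail: a^6/(6!(1−ρ)) = 258.03283/(720·0.5795) = 0.61846
P₀ = 1/(11.92457 + 0.61846) = 1/12.54303 = 0.079726

Final: 0.079726


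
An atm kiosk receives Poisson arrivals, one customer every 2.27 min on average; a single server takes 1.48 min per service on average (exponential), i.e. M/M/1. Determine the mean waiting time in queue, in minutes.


λ = 60/2.27 = 26.4317 /hr
μ = 60/1.48 = 40.5405 /hr
ρ = λ/μ = 26.4317/40.5405 = 0.6520
Wq = ρ/(μ−λ) = 0.6520/(40.5405−26.4317) = 0.04621 hr
In minutes: 0.04621·60 = 2.773 min

Final: 2.773 min


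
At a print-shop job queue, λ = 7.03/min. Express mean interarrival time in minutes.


Mean interarrival time = 1/λ = 1/7.03 minute = 0.14225 minute
In minutes: 0.14225 × 1 = 0.1422 min

Final: 0.1422 min


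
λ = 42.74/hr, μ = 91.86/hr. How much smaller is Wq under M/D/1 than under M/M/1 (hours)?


ρ = 42.74/91.86 = 0.4653
Wq(M/M/1) = ρ/(μ−λ) = 0.4653/49.12 = 0.009472 hr
Wq(M/D/1) = ρ/(2(μ−λ)) = 0.004736 hr
Savings = 0.009472 − 0.004736 = 0.004736 hr

Final: 0.004736 hr


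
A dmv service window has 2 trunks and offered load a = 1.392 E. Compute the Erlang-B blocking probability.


B(c,a) = (a^c/c!) / Σ_{k=0}^{c} a^k/k!
a^2/2! = 0.968832
Σ terms (k=0..2): 1.00000 + 1.39200 + 0.96883 = 3.360832
B = 0.968832/3.360832 = 0.288271

Final: 0.288271


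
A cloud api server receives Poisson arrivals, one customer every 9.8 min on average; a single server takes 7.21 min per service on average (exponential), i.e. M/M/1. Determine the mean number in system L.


λ = 60/9.8 = 6.1224 /hr
μ = 60/7.21 = 8.3218 /hr
ρ = λ/μ = 6.1224/8.3218 = 0.7357
L = ρ/(1−ρ) = 0.7357/0.2643 = 2.7838

Final: 2.7838


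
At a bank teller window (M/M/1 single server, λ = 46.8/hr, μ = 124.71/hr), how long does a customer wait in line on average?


ρ = 46.8/124.71 = 0.3753
Wq = ρ/(μ−λ) = 0.3753/(124.71 − 46.8) = 0.3753/77.91 = 0.004817 hr

Final: 0.004817 hr


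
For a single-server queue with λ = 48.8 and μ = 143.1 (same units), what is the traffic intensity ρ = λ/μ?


ρ = λ/μ = 48.8/143.1 = 0.3410

Final: 0.3410


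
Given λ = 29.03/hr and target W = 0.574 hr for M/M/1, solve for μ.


W = 1/(μ−λ) ⇒ μ − λ = 1/W = 1/0.574 = 1.7422
μ = λ + 1/W = 29.03 + 1.7422 = 30.7722 per hr

Final: 30.7722 /hr


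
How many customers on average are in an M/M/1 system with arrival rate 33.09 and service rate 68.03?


ρ = λ/μ = 33.09/68.03 = 0.4864
L = ρ/(1−ρ) = 0.4864/(1 − 0.4864) = 0.4864/0.5136 = 0.9471

Final: 0.9471


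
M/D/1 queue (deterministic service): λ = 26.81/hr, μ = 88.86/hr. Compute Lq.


ρ = 26.81/88.86 = 0.3017
M/D/1: Lq = ρ²/(2(1−ρ)) = 0.09103/(2·0.6983) = 0.06518

Final: 0.06518


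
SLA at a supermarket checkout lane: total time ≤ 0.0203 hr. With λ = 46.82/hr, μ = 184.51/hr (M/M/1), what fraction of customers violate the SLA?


W ~ Exponential(μ−λ) for M/M/1.
μ − λ = 184.51 − 46.82 = 137.6900
P(W > t) = e^{−(μ−λ)t} = e^{−2.7951} = 0.061108

Final: 0.061108


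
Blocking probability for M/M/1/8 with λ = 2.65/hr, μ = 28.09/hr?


ρ = λ/μ = 2.65/28.09 = 0.09434
P_K = (1−ρ)ρ^K/(1−ρ^(K+1)) = (0.9057·0.000000006274)/(1 − 5.919e-10)
= 0.000000005682/1.000000 = 0.000000005682

Final: 0.000000005682


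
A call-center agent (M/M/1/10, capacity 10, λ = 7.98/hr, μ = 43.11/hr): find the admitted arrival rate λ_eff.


ρ = 0.1851; P_K = (1−ρ)ρ^10/(1−ρ^11) = 0.00000003849
λ_eff = λ(1 − P_K) = 7.98·(1 − 0.00000003849) = 7.98·1.000000 = 7.9800 /hr

Final: 7.9800 /hr


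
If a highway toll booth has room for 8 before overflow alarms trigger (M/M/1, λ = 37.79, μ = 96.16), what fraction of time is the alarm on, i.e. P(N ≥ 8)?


ρ = 37.79/96.16 = 0.3930
P(N ≥ n) = ρ^n = 0.3930^8 = 0.0005689

Final: 0.0005689


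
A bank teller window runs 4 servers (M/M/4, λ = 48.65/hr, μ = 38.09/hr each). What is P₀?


a = λ/μ = 48.65/38.09 = 1.2772; ρ = a/c = 0.3193
Σ_{k=0}^{3} a^k/k! (terms k=0..3) = 1.00000 + 1.27724 + 0.81567 + 0.34727 = 3.44017
Tail: a^4/(4!(1−ρ)) = 2.66126/(24·0.6807) = 0.16290
P₀ = 1/(3.44017 + 0.16290) = 1/3.60308 = 0.277541

Final: 0.277541


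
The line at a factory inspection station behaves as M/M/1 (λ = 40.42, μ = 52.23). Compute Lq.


ρ = 40.42/52.23 = 0.7739
Lq = ρ²/(1−ρ) = 0.5989/0.2261 = 2.6486

Final: 2.6486


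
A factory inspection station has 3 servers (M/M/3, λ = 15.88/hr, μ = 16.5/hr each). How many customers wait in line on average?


a = λ/μ = 0.9624; ρ = a/3 = 0.3208
P₀ = 0.378171
Lq = P₀·a^c·ρ / (c!·(1−ρ)²) = 0.378171·0.89146·0.3208/(6·0.46130)
= 0.03907

Final: 0.03907


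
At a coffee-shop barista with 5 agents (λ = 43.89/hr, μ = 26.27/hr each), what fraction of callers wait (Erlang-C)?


a = λ/μ = 1.6707; ρ = a/5 = 0.3341
P₀ = 0.187575 (from M/M/c formula)
C(c,a) = [a^c/(c!(1−ρ))]·P₀ = [13.01750/(120·0.6659)]·0.187575
= 0.16292·0.187575 = 0.030559

Final: 0.030559


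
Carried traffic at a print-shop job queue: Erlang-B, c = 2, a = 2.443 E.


B(2,2.443) = 0.464302 (Erlang-B)
Carried load = a(1 − B) = 2.443·(1 − 0.464302) = 2.443·0.535698 = 1.3087 E

Final: 1.3087 Erlangs


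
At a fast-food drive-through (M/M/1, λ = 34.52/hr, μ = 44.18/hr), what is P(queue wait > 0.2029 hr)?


ρ = 34.52/44.18 = 0.7813
P(Wq > t) = ρ·e^{−(μ−λ)t} = 0.7813·e^{−1.9600}
= 0.7813·0.140856 = 0.110058

Final: 0.110058


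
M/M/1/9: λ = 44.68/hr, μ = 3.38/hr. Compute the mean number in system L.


ρ = 44.68/3.38 = 13.2189
L = ρ[1 − (K+1)ρ^K + Kρ^(K+1)] / [(1−ρ)(1−ρ^(K+1))]
Numerator: 13.2189·(1 − 10·12324467885.521669 + 9·162916338794.410706) = 17753060918580.480469
Denominator: (-12.2189)·(-162916338793.410706) = 1990664139694.633789
L = 17753060918580.480469/1990664139694.633789 = 8.9182

Final: 8.9182


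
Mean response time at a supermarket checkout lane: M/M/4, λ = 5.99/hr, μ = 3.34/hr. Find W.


a = 1.7934; ρ = 0.4484; P₀ = 0.162752
Lq = P₀·a^c·ρ/(c!(1−ρ)²) = 0.10336
Wq = Lq/λ = 0.10336/5.99 = 0.01725 hr
W = Wq + 1/μ = 0.01725 + 0.29940 = 0.31666 hr

Final: 0.31666 hr


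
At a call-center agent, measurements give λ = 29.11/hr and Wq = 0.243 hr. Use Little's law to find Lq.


Lq = λWq = 29.11·0.243 = 7.0737

Final: 7.0737


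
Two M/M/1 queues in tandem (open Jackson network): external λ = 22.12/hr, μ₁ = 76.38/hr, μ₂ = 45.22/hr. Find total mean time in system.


Each node sees arrival rate λ = 22.12/hr (tandem ⇒ throughput preserved).
W₁ = 1/(μ₁−λ) = 1/(76.38−22.12) = 0.01843 hr
W₂ = 1/(μ₂−λ) = 1/(45.22−22.12) = 0.04329 hr
W_total = W₁ + W₂ = 0.01843 + 0.04329 = 0.06172 hr

Final: 0.06172 hr


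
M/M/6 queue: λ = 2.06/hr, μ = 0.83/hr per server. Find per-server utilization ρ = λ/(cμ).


ρ = λ/(cμ) = 2.06/(6·0.83) = 2.06/4.98 = 0.4137

Final: 0.4137


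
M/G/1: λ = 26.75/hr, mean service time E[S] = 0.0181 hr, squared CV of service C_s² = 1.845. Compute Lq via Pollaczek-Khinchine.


ρ = λ·E[S] = 26.75·0.0181 = 0.4842
Lq = ρ²(1+C_s²)/(2(1−ρ)) = 0.2344·(1+1.845)/(2·0.5158)
= 0.2344·2.8450/1.0316 = 0.64648

Final: 0.64648


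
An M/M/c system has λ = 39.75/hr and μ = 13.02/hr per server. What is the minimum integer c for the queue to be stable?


Stability requires cμ > λ ⇔ c > λ/μ.
λ/μ = 39.75/13.02 = 3.0530
Minimum integer c = ⌊3.0530⌋ + 1 = 4
Check: 4·13.02 = 52.08 > 39.75, while 3·13.02 = 39.06 ≤ 39.75

Final: 4 servers


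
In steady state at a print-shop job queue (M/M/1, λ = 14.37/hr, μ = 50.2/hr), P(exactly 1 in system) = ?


ρ = 14.37/50.2 = 0.2863
P_n = (1−ρ)·ρ^n = (1 − 0.2863)·0.2863^1 = 0.7137·0.286255 = 0.204313

Final: 0.204313


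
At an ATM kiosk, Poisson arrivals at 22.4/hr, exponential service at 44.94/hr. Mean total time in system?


W = 1/(μ−λ) = 1/(44.94 − 22.4) = 1/22.54 = 0.04437 hr

Final: 0.04437 hr


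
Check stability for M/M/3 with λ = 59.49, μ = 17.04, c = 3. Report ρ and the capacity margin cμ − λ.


Total capacity cμ = 3·17.04 = 51.12/hr
ρ = λ/(cμ) = 59.49/51.12 = 1.1637
Stable ⇔ ρ < 1: NO
Spare capacity = cμ − λ = 51.12 − 59.49 = -8.37/hr

Final: ρ = 1.1637; unstable; margin = -8.37/hr


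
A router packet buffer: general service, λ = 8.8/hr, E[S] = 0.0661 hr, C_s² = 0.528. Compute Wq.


ρ = λ·E[S] = 8.8·0.0661 = 0.5817
E[S²] = E[S]²(1+C_s²) = 0.0661²·(1+0.528) = 0.006676
Wq = λ·E[S²]/(2(1−ρ)) = 8.8·0.006676/(2·0.4183) = 0.07022 hr

Final: 0.07022 hr


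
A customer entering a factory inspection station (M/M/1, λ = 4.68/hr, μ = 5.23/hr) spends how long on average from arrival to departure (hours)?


W = 1/(μ−λ) = 1/(5.23 − 4.68) = 1/0.5500 = 1.8182 hr

Final: 1.8182 hr


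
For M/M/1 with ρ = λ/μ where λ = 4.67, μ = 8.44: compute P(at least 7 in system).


ρ = 4.67/8.44 = 0.5533
P(N ≥ n) = ρ^n = 0.5533^7 = 0.015879

Final: 0.015879


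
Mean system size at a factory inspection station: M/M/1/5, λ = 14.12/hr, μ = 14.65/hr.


ρ = 14.12/14.65 = 0.9638
L = ρ[1 − (K+1)ρ^K + Kρ^(K+1)] / [(1−ρ)(1−ρ^(K+1))]
Numerator: 0.9638·(1 − 6·0.831736 + 5·0.801646) = 0.017169
Denominator: (0.03618)·(0.198354) = 0.007176
L = 0.017169/0.007176 = 2.3926

Final: 2.3926


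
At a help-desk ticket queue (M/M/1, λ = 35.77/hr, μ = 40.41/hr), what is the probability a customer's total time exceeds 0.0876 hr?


W ~ Exponential(μ−λ) for M/M/1.
μ − λ = 40.41 − 35.77 = 4.6400
P(W > t) = e^{−(μ−λ)t} = e^{−0.4065} = 0.666001

Final: 0.666001


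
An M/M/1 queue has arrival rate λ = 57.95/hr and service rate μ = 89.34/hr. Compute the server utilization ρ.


ρ = λ/μ = 57.95/89.34 = 0.6486

Final: 0.6486


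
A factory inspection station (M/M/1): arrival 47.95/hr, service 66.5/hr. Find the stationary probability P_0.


ρ = 47.95/66.5 = 0.7211
P_n = (1−ρ)·ρ^n = (1 − 0.7211)·0.7211^0 = 0.2789·1.000000 = 0.278947

Final: 0.278947


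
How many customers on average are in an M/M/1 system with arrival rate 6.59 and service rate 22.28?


ρ = λ/μ = 6.59/22.28 = 0.2958
L = ρ/(1−ρ) = 0.2958/(1 − 0.2958) = 0.2958/0.7042 = 0.4200

Final: 0.4200


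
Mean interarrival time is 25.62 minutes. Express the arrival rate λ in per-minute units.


λ = 1/(interarrival time) in consistent units.
1 minute = 1 min, so λ = 1/25.62 = 0.03903 per minute

Final: 0.03903 /min


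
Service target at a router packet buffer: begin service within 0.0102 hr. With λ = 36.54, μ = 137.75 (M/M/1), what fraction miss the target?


ρ = 36.54/137.75 = 0.2653
P(Wq > t) = ρ·e^{−(μ−λ)t} = 0.2653·e^{−1.0323}
= 0.2653·0.356172 = 0.094479

Final: 0.094479


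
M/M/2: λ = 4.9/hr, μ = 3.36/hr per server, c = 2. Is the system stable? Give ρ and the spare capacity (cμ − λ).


Total capacity cμ = 2·3.36 = 6.72/hr
ρ = λ/(cμ) = 4.9/6.72 = 0.7292
Stable ⇔ ρ < 1: YES
Spare capacity = cμ − λ = 6.72 − 4.9 = 1.82/hr

Final: ρ = 0.7292; stable; margin = 1.82/hr


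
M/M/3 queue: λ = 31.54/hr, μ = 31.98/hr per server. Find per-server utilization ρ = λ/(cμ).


ρ = λ/(cμ) = 31.54/(3·31.98) = 31.54/95.94 = 0.3287

Final: 0.3287


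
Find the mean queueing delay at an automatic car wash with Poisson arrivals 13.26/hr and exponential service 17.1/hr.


ρ = 13.26/17.1 = 0.7754
Wq = ρ/(μ−λ) = 0.7754/(17.1 − 13.26) = 0.7754/3.84 = 0.2019 hr

Final: 0.2019 hr


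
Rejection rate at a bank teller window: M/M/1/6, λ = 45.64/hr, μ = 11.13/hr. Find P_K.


ρ = λ/μ = 45.64/11.13 = 4.1006
P_K = (1−ρ)ρ^K/(1−ρ^(K+1)) = (-3.1006·4754.477850)/(1 − 19496.349423)
= -14741.871573/-19495.349423 = 0.756174

Final: 0.756174


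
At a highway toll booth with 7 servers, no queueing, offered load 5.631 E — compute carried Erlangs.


B(7,5.631) = 0.161015 (Erlang-B)
Carried load = a(1 − B) = 5.631·(1 − 0.161015) = 5.631·0.838985 = 4.7243 E

Final: 4.7243 Erlangs


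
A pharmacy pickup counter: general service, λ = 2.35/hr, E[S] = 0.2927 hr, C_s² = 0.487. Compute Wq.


ρ = λ·E[S] = 2.35·0.2927 = 0.6878
E[S²] = E[S]²(1+C_s²) = 0.2927²·(1+0.487) = 0.127396
Wq = λ·E[S²]/(2(1−ρ)) = 2.35·0.127396/(2·0.3122) = 0.47954 hr

Final: 0.47954 hr


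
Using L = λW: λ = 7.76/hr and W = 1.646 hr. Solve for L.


L = λW = 7.76·1.646 = 12.7730

Final: 12.7730


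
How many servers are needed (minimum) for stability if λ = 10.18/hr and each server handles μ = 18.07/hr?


Stability requires cμ > λ ⇔ c > λ/μ.
λ/μ = 10.18/18.07 = 0.5634
Minimum integer c = ⌊0.5634⌋ + 1 = 1
Check: 1·18.07 = 18.07 > 10.18, while 0·18.07 = 0.00 ≤ 10.18

Final: 1 servers


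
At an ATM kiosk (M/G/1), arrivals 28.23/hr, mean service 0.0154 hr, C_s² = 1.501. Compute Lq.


ρ = λ·E[S] = 28.23·0.0154 = 0.4347
Lq = ρ²(1+C_s²)/(2(1−ρ)) = 0.1890·(1+1.501)/(2·0.5653)
= 0.1890·2.5010/1.1305 = 0.41812

Final: 0.41812


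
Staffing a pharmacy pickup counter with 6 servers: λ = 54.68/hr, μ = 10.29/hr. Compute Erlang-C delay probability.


a = λ/μ = 5.3139; ρ = a/6 = 0.8856
P₀ = 0.002581 (from M/M/c formula)
C(c,a) = [a^c/(c!(1−ρ))]·P₀ = [22515.35437/(720·0.1144)]·0.002581
= 273.46907·0.002581 = 0.705832

Final: 0.705832


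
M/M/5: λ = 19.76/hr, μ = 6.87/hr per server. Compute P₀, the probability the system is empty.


a = λ/μ = 19.76/6.87 = 2.8763; ρ = a/c = 0.5753
Σ_{k=0}^{4} a^k/k! (terms k=0..4) = 1.00000 + 2.87627 + 4.13648 + 3.96588 + 2.85174 = 14.83036
Tail: a^5/(5!(1−ρ)) = 196.85707/(120·0.4247) = 3.86226
P₀ = 1/(14.83036 + 3.86226) = 1/18.69262 = 0.053497

Final: 0.053497


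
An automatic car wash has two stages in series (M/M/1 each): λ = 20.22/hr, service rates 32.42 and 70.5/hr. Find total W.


Each node sees arrival rate λ = 20.22/hr (tandem ⇒ throughput preserved).
W₁ = 1/(μ₁−λ) = 1/(32.42−20.22) = 0.08197 hr
W₂ = 1/(μ₂−λ) = 1/(70.5−20.22) = 0.01989 hr
W_total = W₁ + W₂ = 0.08197 + 0.01989 = 0.10186 hr

Final: 0.10186 hr


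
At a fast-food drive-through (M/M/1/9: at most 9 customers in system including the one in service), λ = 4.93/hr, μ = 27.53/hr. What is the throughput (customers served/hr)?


ρ = 0.1791; P_K = (1−ρ)ρ^9/(1−ρ^10) = 0.0000001555
λ_eff = λ(1 − P_K) = 4.93·(1 − 0.0000001555) = 4.93·1.000000 = 4.9300 /hr

Final: 4.9300 /hr


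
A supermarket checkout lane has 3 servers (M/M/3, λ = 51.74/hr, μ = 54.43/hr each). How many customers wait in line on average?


a = λ/μ = 0.9506; ρ = a/3 = 0.3169
P₀ = 0.382858
Lq = P₀·a^c·ρ / (c!·(1−ρ)²) = 0.382858·0.85894·0.3169/(6·0.46668)
= 0.03721

Final: 0.03721


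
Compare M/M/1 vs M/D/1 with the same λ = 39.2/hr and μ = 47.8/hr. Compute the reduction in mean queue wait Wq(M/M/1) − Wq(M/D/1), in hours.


ρ = 39.2/47.8 = 0.8201
Wq(M/M/1) = ρ/(μ−λ) = 0.8201/8.60 = 0.09536 hr
Wq(M/D/1) = ρ/(2(μ−λ)) = 0.04768 hr
Savings = 0.09536 − 0.04768 = 0.04768 hr

Final: 0.04768 hr


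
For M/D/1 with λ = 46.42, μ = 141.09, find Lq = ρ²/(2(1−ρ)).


ρ = 46.42/141.09 = 0.3290
M/D/1: Lq = ρ²/(2(1−ρ)) = 0.1082/(2·0.6710) = 0.08066

Final: 0.08066


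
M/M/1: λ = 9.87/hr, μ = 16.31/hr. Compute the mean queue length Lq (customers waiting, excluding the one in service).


ρ = 9.87/16.31 = 0.6052
Lq = ρ²/(1−ρ) = 0.3662/0.3948 = 0.9275

Final: 0.9275


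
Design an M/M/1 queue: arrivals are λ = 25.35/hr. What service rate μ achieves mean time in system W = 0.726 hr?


W = 1/(μ−λ) ⇒ μ − λ = 1/W = 1/0.726 = 1.3774
μ = λ + 1/W = 25.35 + 1.3774 = 26.7274 per hr

Final: 26.7274 /hr


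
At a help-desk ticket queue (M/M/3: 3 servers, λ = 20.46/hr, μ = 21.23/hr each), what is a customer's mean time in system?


a = 0.9637; ρ = 0.3212; P₀ = 0.377657
Lq = P₀·a^c·ρ/(c!(1−ρ)²) = 0.03928
Wq = Lq/λ = 0.03928/20.46 = 0.001920 hr
W = Wq + 1/μ = 0.001920 + 0.04710 = 0.04902 hr

Final: 0.04902 hr


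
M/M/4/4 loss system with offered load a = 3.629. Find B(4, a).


B(c,a) = (a^c/c!) / Σ_{k=0}^{c} a^k/k!
a^4/4! = 7.226644
Σ terms (k=0..4): 1.00000 + 3.62900 + 6.58482 + 7.96544 + 7.22664 = 26.405902
B = 7.226644/26.405902 = 0.273675

Final: 0.273675


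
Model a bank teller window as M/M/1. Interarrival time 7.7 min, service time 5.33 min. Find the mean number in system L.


λ = 60/7.7 = 7.7922 /hr
μ = 60/5.33 = 11.2570 /hr
ρ = λ/μ = 7.7922/11.2570 = 0.6922
L = ρ/(1−ρ) = 0.6922/0.3078 = 2.2489

Final: 2.2489


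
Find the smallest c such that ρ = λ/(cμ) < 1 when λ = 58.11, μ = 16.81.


Stability requires cμ > λ ⇔ c > λ/μ.
λ/μ = 58.11/16.81 = 3.4569
Minimum integer c = ⌊3.4569⌋ + 1 = 4
Check: 4·16.81 = 67.24 > 58.11, while 3·16.81 = 50.43 ≤ 58.11

Final: 4 servers


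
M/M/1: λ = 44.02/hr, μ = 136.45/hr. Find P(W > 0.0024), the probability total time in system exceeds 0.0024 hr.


W ~ Exponential(μ−λ) for M/M/1.
μ − λ = 136.45 − 44.02 = 92.4300
P(W > t) = e^{−(μ−λ)t} = e^{−0.2218} = 0.801050

Final: 0.801050


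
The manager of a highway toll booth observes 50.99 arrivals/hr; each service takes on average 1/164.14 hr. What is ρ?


ρ = λ/μ = 50.99/164.14 = 0.3106

Final: 0.3106


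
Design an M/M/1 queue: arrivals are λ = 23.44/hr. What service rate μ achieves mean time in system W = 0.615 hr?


W = 1/(μ−λ) ⇒ μ − λ = 1/W = 1/0.615 = 1.6260
μ = λ + 1/W = 23.44 + 1.6260 = 25.0660 per hr

Final: 25.0660 /hr


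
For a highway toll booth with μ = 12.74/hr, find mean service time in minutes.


Mean service time = 1/μ = 1/12.74 hour = 0.07849 hour
In minutes: 0.07849 × 60 = 4.7096 min

Final: 4.7096 min


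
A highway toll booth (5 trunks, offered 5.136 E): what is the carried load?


B(5,5.136) = 0.295804 (Erlang-B)
Carried load = a(1 − B) = 5.136·(1 − 0.295804) = 5.136·0.704196 = 3.6168 E

Final: 3.6168 Erlangs


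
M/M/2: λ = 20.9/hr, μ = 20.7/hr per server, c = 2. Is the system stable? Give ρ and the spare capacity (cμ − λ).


Total capacity cμ = 2·20.7 = 41.40/hr
ρ = λ/(cμ) = 20.9/41.40 = 0.5048
Stable ⇔ ρ < 1: YES
Spare capacity = cμ − λ = 41.40 − 20.9 = 20.50/hr

Final: ρ = 0.5048; stable; margin = 20.50/hr


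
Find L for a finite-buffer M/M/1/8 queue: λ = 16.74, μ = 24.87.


ρ = 16.74/24.87 = 0.6731
L = ρ[1 − (K+1)ρ^K + Kρ^(K+1)] / [(1−ρ)(1−ρ^(K+1))]
Numerator: 0.6731·(1 − 9·0.042134 + 8·0.028361) = 0.570571
Denominator: (0.3269)·(0.971639) = 0.317629
L = 0.570571/0.317629 = 1.7963

Final: 1.7963


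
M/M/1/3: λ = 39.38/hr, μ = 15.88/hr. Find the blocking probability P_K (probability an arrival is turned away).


ρ = λ/μ = 39.38/15.88 = 2.4798
P_K = (1−ρ)ρ^K/(1−ρ^(K+1)) = (-1.4798·15.250204)/(1 − 37.818200)
= -22.567996/-36.818200 = 0.612958

Final: 0.612958


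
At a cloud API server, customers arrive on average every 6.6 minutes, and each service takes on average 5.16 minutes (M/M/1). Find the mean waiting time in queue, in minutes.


λ = 60/6.6 = 9.0909 /hr
μ = 60/5.16 = 11.6279 /hr
ρ = λ/μ = 9.0909/11.6279 = 0.7818
Wq = ρ/(μ−λ) = 0.7818/(11.6279−9.0909) = 0.30817 hr
In minutes: 0.30817·60 = 18.490 min

Final: 18.490 min


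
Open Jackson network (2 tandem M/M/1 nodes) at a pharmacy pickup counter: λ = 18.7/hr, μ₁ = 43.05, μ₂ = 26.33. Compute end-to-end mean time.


Each node sees arrival rate λ = 18.7/hr (tandem ⇒ throughput preserved).
W₁ = 1/(μ₁−λ) = 1/(43.05−18.7) = 0.04107 hr
W₂ = 1/(μ₂−λ) = 1/(26.33−18.7) = 0.13106 hr
W_total = W₁ + W₂ = 0.04107 + 0.13106 = 0.17213 hr

Final: 0.17213 hr


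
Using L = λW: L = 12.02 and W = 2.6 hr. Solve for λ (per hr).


λ = L/W = 12.02/2.6 = 4.6231 /hr

Final: 4.6231 /hr


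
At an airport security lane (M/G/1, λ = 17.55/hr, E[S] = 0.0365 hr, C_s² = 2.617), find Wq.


ρ = λ·E[S] = 17.55·0.0365 = 0.6406
E[S²] = E[S]²(1+C_s²) = 0.0365²·(1+2.617) = 0.004819
Wq = λ·E[S²]/(2(1−ρ)) = 17.55·0.004819/(2·0.3594) = 0.11764 hr

Final: 0.11764 hr


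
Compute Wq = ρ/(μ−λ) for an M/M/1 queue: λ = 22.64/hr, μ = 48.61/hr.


ρ = 22.64/48.61 = 0.4657
Wq = ρ/(μ−λ) = 0.4657/(48.61 − 22.64) = 0.4657/25.97 = 0.01793 hr

Final: 0.01793 hr


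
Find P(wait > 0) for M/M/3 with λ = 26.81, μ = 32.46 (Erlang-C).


a = λ/μ = 0.8259; ρ = a/3 = 0.2753
P₀ = 0.435425 (from M/M/c formula)
C(c,a) = [a^c/(c!(1−ρ))]·P₀ = [0.56344/(6·0.7247)]·0.435425
= 0.12958·0.435425 = 0.056423

Final: 0.056423


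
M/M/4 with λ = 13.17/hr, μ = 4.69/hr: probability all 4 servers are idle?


a = λ/μ = 13.17/4.69 = 2.8081; ρ = a/c = 0.7020
Σ_{k=0}^{3} a^k/k! (terms k=0..3) = 1.00000 + 2.80810 + 3.94272 + 3.69052 = 11.44134
Tail: a^4/(4!(1−ρ)) = 62.18014/(24·0.2980) = 8.69484
P₀ = 1/(11.44134 + 8.69484) = 1/20.13618 = 0.049662

Final: 0.049662


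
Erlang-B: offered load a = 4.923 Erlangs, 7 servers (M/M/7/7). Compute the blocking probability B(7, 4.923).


B(c,a) = (a^c/c!) / Σ_{k=0}^{c} a^k/k!
a^7/7! = 13.905234
Σ terms (k=0..7): 1.00000 + 4.92300 + 12.11796 + 19.88558 + 24.47418 + 24.09727 + 19.77181 + 13.90523 = 120.175045
B = 13.905234/120.175045 = 0.115708

Final: 0.115708


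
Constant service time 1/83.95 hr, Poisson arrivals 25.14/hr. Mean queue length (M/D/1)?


ρ = 25.14/83.95 = 0.2995
M/D/1: Lq = ρ²/(2(1−ρ)) = 0.08968/(2·0.7005) = 0.06401

Final: 0.06401


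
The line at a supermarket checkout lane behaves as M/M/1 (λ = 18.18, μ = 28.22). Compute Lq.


ρ = 18.18/28.22 = 0.6442
Lq = ρ²/(1−ρ) = 0.4150/0.3558 = 1.1665

Final: 1.1665


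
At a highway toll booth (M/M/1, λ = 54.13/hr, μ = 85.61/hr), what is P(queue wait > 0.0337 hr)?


ρ = 54.13/85.61 = 0.6323
P(Wq > t) = ρ·e^{−(μ−λ)t} = 0.6323·e^{−1.0609}
= 0.6323·0.346152 = 0.218867

Final: 0.218867


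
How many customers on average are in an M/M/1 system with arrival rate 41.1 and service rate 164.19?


ρ = λ/μ = 41.1/164.19 = 0.2503
L = ρ/(1−ρ) = 0.2503/(1 − 0.2503) = 0.2503/0.7497 = 0.3339

Final: 0.3339


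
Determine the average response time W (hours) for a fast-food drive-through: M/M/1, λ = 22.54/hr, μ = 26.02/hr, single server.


W = 1/(μ−λ) = 1/(26.02 − 22.54) = 1/3.48 = 0.2874 hr

Final: 0.2874 hr


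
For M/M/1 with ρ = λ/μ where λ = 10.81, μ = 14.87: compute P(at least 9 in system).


ρ = 10.81/14.87 = 0.7270
P(N ≥ n) = ρ^n = 0.7270^9 = 0.056706

Final: 0.056706


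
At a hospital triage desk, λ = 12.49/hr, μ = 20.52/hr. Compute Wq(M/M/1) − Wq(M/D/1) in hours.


ρ = 12.49/20.52 = 0.6087
Wq(M/M/1) = ρ/(μ−λ) = 0.6087/8.03 = 0.07580 hr
Wq(M/D/1) = ρ/(2(μ−λ)) = 0.03790 hr
Savings = 0.07580 − 0.03790 = 0.03790 hr

Final: 0.03790 hr


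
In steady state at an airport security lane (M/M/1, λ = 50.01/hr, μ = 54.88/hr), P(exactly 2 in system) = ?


ρ = 50.01/54.88 = 0.9113
P_n = (1−ρ)·ρ^n = (1 − 0.9113)·0.9113^2 = 0.08874·0.830396 = 0.073689

Final: 0.073689


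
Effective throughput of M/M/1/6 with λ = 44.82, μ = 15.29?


ρ = 2.9313; P_K = (1−ρ)ρ^6/(1−ρ^7) = 0.659212
λ_eff = λ(1 − P_K) = 44.82·(1 − 0.659212) = 44.82·0.340788 = 15.2741 /hr

Final: 15.2741 /hr


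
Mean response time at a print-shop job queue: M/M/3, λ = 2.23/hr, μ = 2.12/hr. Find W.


a = 1.0519; ρ = 0.3506; P₀ = 0.344372
Lq = P₀·a^c·ρ/(c!(1−ρ)²) = 0.05555
Wq = Lq/λ = 0.05555/2.23 = 0.02491 hr
W = Wq + 1/μ = 0.02491 + 0.47170 = 0.49661 hr

Final: 0.49661 hr


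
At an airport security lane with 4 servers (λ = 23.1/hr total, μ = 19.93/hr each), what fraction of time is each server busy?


ρ = λ/(cμ) = 23.1/(4·19.93) = 23.1/79.72 = 0.2898

Final: 0.2898


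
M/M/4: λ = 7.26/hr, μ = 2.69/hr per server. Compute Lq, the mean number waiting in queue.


a = λ/μ = 2.6989; ρ = a/4 = 0.6747
P₀ = 0.057426
Lq = P₀·a^c·ρ / (c!·(1−ρ)²) = 0.057426·53.05635·0.6747/(24·0.10581)
= 0.80956

Final: 0.80956


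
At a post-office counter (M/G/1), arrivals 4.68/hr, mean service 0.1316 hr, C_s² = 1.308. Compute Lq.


ρ = λ·E[S] = 4.68·0.1316 = 0.6159
Lq = ρ²(1+C_s²)/(2(1−ρ)) = 0.3793·(1+1.308)/(2·0.3841)
= 0.3793·2.3080/0.7682 = 1.13960

Final: 1.13960


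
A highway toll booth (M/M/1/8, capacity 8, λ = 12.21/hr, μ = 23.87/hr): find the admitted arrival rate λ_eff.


ρ = 0.5115; P_K = (1−ρ)ρ^8/(1−ρ^9) = 0.002295
λ_eff = λ(1 − P_K) = 12.21·(1 − 0.002295) = 12.21·0.997705 = 12.1820 /hr

Final: 12.1820 /hr


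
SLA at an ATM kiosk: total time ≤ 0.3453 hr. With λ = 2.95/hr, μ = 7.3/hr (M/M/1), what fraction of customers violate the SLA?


W ~ Exponential(μ−λ) for M/M/1.
μ − λ = 7.3 − 2.95 = 4.3500
P(W > t) = e^{−(μ−λ)t} = e^{−1.5021} = 0.222672

Final: 0.222672


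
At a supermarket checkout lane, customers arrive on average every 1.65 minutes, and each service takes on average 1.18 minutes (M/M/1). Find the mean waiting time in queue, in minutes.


λ = 60/1.65 = 36.3636 /hr
μ = 60/1.18 = 50.8475 /hr
ρ = λ/μ = 36.3636/50.8475 = 0.7152
Wq = ρ/(μ−λ) = 0.7152/(50.8475−36.3636) = 0.04938 hr
In minutes: 0.04938·60 = 2.963 min

Final: 2.963 min


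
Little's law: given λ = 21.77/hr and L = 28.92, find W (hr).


W = L/λ = 28.92/21.77 = 1.3284 hr

Final: 1.3284 hr


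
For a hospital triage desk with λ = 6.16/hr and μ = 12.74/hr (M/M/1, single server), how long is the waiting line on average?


ρ = 6.16/12.74 = 0.4835
Lq = ρ²/(1−ρ) = 0.2338/0.5165 = 0.4527

Final: 0.4527


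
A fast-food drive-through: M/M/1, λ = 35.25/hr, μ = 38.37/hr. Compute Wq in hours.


ρ = 35.25/38.37 = 0.9187
Wq = ρ/(μ−λ) = 0.9187/(38.37 − 35.25) = 0.9187/3.12 = 0.2945 hr

Final: 0.2945 hr


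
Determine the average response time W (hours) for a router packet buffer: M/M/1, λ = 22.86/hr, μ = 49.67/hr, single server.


W = 1/(μ−λ) = 1/(49.67 − 22.86) = 1/26.81 = 0.03730 hr

Final: 0.03730 hr
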